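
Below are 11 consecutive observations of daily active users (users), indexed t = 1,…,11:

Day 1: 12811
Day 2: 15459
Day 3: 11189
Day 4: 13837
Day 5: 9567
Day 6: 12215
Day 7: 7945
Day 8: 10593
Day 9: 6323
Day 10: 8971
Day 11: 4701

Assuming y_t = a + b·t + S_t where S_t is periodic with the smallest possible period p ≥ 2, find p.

First differences y_{t+1} − y_t: 2648, -4270, 2648, -4270, 2648, -4270, …
The difference pattern repeats every 2 terms and not for any smaller step, so p = 2.

2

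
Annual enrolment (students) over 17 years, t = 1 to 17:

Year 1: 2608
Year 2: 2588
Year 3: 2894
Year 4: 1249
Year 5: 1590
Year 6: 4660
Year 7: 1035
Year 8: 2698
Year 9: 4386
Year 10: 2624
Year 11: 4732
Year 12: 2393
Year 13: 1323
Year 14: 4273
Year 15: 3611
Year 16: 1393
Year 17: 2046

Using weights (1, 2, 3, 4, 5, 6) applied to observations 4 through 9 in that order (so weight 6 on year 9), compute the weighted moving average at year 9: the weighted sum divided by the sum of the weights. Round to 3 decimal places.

2969.286

Weighted sum: 1·1249 + 2·1590 + 3·4660 + 4·1035 + 5·2698 + 6·4386 = 1249 + 3180 + 13980 + 4140 + 13490 + 26316 = 62355
Weight total: 1 + 2 + 3 + 4 + 5 + 6 = 21
WMA = 62355 / 21 = 2969.286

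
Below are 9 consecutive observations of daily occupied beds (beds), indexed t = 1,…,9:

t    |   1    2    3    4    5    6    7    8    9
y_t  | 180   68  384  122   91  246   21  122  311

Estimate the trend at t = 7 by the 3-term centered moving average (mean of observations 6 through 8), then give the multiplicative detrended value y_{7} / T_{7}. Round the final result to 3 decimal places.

0.162

Trend T_7 = (246 + 21 + 122) / 3 = 389/3 = 129.66667
Ratio to trend: 21 / 129.66667 = 0.162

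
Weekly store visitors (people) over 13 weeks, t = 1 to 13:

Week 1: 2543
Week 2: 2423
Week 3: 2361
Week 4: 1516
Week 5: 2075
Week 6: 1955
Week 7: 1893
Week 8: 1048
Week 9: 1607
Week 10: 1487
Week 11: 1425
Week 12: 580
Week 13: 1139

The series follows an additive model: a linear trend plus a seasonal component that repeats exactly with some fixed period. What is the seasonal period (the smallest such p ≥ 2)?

4

First differences y_{t+1} − y_t: -120, -62, -845, 559, -120, -62, -845, 559, -120, -62, …
The difference pattern repeats every 4 terms and not for any smaller step, so p = 4.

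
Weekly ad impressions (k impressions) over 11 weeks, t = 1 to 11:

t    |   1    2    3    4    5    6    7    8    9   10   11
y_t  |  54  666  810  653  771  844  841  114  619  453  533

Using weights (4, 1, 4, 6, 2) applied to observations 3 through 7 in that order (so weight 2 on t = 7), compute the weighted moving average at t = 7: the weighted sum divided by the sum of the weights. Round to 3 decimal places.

807.235

Weighted sum: 4·810 + 1·653 + 4·771 + 6·844 + 2·841 = 3240 + 653 + 3084 + 5064 + 1682 = 13723
Weight total: 4 + 1 + 4 + 6 + 2 = 17
WMA = 13723 / 17 = 807.235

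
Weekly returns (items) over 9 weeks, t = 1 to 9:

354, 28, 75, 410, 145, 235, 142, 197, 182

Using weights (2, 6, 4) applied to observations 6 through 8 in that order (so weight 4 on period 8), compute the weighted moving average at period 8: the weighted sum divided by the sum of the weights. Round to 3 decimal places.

Weighted sum: 2·235 + 6·142 + 4·197 = 470 + 852 + 788 = 2110
Weight total: 2 + 6 + 4 = 12
WMA = 2110 / 12 = 175.833

175.833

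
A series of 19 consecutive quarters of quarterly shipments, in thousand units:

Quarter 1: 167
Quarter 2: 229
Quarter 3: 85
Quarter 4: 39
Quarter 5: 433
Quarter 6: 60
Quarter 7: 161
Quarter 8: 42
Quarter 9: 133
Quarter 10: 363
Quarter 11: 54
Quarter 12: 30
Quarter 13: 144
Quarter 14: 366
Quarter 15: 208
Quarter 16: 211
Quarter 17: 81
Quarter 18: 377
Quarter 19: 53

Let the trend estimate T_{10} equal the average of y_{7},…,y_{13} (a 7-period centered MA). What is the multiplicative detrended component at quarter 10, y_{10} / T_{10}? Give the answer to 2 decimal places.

Trend T_10 = (161 + 42 + 133 + 363 + 54 + 30 + 144) / 7 = 927/7 = 132.4286
Ratio to trend: 363 / 132.4286 = 2.74

2.74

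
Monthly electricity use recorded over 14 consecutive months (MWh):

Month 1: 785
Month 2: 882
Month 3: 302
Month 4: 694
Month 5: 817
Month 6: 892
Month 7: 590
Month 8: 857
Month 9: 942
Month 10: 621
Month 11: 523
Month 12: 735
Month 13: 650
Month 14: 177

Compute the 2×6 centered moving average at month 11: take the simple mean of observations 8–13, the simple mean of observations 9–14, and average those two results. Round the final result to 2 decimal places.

Sum over 8–13: 857 + 942 + 621 + 523 + 735 + 650 = 4328
Sum over 9–14: 942 + 621 + 523 + 735 + 650 + 177 = 3648
CMA at t=11 = (4328 + 3648) / (2·6) = 7976 / 12 = 664.67

664.67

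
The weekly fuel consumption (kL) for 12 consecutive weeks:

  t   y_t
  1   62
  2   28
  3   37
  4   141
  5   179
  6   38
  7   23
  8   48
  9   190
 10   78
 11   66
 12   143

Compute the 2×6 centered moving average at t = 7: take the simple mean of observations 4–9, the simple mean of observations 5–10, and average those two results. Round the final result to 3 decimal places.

Sum over 4–9: 141 + 179 + 38 + 23 + 48 + 190 = 619
Sum over 5–10: 179 + 38 + 23 + 48 + 190 + 78 = 556
CMA at t=7 = (619 + 556) / (2·6) = 1175 / 12 = 97.917

97.917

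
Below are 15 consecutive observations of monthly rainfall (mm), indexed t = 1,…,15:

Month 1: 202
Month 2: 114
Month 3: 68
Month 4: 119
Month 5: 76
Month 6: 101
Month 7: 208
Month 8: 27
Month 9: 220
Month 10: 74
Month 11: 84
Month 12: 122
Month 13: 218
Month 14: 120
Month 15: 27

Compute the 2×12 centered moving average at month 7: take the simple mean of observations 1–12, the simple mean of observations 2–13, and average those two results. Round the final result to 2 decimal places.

118.58

Sum over 1–12: 202 + 114 + 68 + 119 + 76 + 101 + 208 + 27 + 220 + 74 + 84 + 122 = 1415
Sum over 2–13: 114 + 68 + 119 + 76 + 101 + 208 + 27 + 220 + 74 + 84 + 122 + 218 = 1431
CMA at t=7 = (1415 + 1431) / (2·12) = 2846 / 24 = 118.58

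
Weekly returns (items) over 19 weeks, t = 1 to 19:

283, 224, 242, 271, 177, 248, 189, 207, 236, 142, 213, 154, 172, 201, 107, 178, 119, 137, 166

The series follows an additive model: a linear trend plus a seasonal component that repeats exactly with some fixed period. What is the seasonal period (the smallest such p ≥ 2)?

First differences y_{t+1} − y_t: -59, 18, 29, -94, 71, -59, 18, 29, -94, 71, -59, 18, …
The difference pattern repeats every 5 terms and not for any smaller step, so p = 5.

5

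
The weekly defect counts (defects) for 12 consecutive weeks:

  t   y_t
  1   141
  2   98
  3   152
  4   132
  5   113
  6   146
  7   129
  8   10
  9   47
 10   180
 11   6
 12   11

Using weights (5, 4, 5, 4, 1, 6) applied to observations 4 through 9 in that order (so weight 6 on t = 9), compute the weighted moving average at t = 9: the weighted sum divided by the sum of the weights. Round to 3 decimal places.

106.000

Weighted sum: 5·132 + 4·113 + 5·146 + 4·129 + 1·10 + 6·47 = 660 + 452 + 730 + 516 + 10 + 282 = 2650
Weight total: 5 + 4 + 5 + 4 + 1 + 6 = 25
WMA = 2650 / 25 = 106.000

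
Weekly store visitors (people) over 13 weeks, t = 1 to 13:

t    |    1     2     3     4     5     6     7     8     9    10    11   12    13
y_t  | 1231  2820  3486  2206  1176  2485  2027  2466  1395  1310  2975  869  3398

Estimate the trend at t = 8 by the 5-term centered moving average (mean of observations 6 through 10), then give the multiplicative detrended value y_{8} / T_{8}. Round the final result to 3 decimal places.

1.273

Trend T_8 = (2485 + 2027 + 2466 + 1395 + 1310) / 5 = 9683/5 = 1936.60000
Ratio to trend: 2466 / 1936.60000 = 1.273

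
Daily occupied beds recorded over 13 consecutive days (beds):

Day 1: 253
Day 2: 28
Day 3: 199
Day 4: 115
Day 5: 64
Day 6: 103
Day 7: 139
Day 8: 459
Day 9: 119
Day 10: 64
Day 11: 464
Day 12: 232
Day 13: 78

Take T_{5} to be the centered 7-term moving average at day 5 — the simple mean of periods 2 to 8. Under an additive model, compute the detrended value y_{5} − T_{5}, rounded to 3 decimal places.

-94.143

Trend T_5 = (28 + 199 + 115 + 64 + 103 + 139 + 459) / 7 = 1107/7 = 158.14286
Detrended value: 64 − 158.14286 = -94.143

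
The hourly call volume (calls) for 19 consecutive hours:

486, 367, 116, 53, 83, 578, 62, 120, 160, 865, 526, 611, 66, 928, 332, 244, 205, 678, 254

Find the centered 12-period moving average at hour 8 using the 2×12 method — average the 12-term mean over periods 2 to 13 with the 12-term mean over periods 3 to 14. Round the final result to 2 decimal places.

Sum over 2–13: 367 + 116 + 53 + 83 + 578 + 62 + 120 + 160 + 865 + 526 + 611 + 66 = 3607
Sum over 3–14: 116 + 53 + 83 + 578 + 62 + 120 + 160 + 865 + 526 + 611 + 66 + 928 = 4168
CMA at t=8 = (3607 + 4168) / (2·12) = 7775 / 24 = 323.96

323.96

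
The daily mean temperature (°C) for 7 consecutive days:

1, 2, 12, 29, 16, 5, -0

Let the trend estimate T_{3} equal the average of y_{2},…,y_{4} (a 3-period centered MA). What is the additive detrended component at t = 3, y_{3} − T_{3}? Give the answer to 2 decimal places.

Trend T_3 = (2 + 12 + 29) / 3 = 43/3 = 14.3333
Detrended value: 12 − 14.3333 = -2.33

-2.33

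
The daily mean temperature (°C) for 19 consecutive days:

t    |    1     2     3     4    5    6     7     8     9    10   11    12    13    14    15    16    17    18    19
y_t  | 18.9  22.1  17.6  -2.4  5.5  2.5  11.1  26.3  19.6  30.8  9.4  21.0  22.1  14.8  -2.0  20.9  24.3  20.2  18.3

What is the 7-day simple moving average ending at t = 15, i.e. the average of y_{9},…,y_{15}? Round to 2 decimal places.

Sum of periods 9–15: 19.6 + 30.8 + 9.4 + 21.0 + 22.1 + 14.8 + (-2.0) = 115.7
Divide by 7: 115.7 / 7 = 16.53

16.53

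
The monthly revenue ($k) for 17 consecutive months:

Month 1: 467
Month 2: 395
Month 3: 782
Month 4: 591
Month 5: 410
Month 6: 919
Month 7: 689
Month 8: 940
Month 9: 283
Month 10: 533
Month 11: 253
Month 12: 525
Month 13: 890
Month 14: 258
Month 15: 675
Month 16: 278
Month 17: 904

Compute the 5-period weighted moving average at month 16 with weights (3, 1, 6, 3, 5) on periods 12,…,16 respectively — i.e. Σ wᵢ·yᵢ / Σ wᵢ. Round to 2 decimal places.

Weighted sum: 3·525 + 1·890 + 6·258 + 3·675 + 5·278 = 1575 + 890 + 1548 + 2025 + 1390 = 7428
Weight total: 3 + 1 + 6 + 3 + 5 = 18
WMA = 7428 / 18 = 412.67

412.67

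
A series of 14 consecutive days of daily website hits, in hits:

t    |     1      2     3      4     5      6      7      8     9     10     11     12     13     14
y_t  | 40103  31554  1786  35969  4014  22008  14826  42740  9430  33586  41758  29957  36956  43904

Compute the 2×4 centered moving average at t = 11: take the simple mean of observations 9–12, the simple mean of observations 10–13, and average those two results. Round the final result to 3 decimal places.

Sum over 9–12: 9430 + 33586 + 41758 + 29957 = 114731
Sum over 10–13: 33586 + 41758 + 29957 + 36956 = 142257
CMA at t=11 = (114731 + 142257) / (2·4) = 256988 / 8 = 32123.500

32123.500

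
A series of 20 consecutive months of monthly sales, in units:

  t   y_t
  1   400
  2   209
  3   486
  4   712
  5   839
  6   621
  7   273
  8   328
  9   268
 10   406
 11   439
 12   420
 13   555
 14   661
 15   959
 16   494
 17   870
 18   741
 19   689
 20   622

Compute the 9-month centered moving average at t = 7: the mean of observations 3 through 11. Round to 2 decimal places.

Sum of periods 3–11: 486 + 712 + 839 + 621 + 273 + 328 + 268 + 406 + 439 = 4372
Divide by 9: 4372 / 9 = 485.78

485.78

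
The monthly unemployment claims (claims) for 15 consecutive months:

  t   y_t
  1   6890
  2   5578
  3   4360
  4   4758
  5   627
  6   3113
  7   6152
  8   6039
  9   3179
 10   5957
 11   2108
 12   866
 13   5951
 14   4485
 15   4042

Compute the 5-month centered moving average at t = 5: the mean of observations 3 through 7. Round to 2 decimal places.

Sum of periods 3–7: 4360 + 4758 + 627 + 3113 + 6152 = 19010
Divide by 5: 19010 / 5 = 3802.00

3802.00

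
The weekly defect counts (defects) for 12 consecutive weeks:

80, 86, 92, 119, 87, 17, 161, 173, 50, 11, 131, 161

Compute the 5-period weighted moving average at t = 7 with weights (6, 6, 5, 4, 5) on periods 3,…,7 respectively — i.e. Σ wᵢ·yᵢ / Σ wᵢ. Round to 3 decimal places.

99.000

Weighted sum: 6·92 + 6·119 + 5·87 + 4·17 + 5·161 = 552 + 714 + 435 + 68 + 805 = 2574
Weight total: 6 + 6 + 5 + 4 + 5 = 26
WMA = 2574 / 26 = 99.000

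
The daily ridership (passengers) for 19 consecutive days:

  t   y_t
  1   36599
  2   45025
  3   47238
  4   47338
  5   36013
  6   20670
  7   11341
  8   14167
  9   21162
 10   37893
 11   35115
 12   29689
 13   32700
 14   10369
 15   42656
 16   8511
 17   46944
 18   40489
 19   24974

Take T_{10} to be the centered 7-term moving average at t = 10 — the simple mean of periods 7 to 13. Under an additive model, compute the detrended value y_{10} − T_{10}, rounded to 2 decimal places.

11883.43

Trend T_10 = (11341 + 14167 + 21162 + 37893 + 35115 + 29689 + 32700) / 7 = 182067/7 = 26009.5714
Detrended value: 37893 − 26009.5714 = 11883.43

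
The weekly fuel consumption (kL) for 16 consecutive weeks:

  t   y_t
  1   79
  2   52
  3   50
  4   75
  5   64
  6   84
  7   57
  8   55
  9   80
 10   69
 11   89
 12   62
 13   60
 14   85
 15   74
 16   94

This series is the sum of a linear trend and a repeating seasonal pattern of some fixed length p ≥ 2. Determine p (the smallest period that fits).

5

First differences y_{t+1} − y_t: -27, -2, 25, -11, 20, -27, -2, 25, -11, 20, -27, -2, …
The difference pattern repeats every 5 terms and not for any smaller step, so p = 5.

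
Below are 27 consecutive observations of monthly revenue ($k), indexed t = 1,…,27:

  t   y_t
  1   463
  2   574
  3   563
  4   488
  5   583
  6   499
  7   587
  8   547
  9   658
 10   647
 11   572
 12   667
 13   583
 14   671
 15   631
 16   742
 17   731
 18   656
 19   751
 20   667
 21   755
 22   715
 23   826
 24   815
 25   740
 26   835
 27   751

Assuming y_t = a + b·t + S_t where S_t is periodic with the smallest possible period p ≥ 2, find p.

7

First differences y_{t+1} − y_t: 111, -11, -75, 95, -84, 88, -40, 111, -11, -75, 95, -84, 88, -40, 111, -11, …
The difference pattern repeats every 7 terms and not for any smaller step, so p = 7.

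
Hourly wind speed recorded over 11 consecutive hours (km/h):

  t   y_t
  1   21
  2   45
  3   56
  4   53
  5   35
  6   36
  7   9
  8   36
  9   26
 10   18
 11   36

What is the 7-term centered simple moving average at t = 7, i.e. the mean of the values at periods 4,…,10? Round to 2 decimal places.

30.43

Sum of periods 4–10: 53 + 35 + 36 + 9 + 36 + 26 + 18 = 213
Divide by 7: 213 / 7 = 30.43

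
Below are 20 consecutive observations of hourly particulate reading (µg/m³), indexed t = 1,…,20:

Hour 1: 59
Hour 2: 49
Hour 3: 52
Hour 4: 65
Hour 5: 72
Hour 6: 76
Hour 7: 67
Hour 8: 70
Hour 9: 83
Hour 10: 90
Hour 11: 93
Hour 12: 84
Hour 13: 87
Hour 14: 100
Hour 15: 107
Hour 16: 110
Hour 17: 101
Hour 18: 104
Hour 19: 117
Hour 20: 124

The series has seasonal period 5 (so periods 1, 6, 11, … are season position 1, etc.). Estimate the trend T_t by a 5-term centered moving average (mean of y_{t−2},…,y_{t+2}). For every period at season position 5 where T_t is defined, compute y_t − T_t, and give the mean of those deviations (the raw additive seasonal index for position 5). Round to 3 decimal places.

5.867

Season position 5 occurs at t = 5, 10, 15 (where T_t is defined).
t=5: T_5 = 66.40000; y_5 − T_5 = 72 − 66.40000 = 5.60000
t=10: T_10 = 84.00000; y_10 − T_10 = 90 − 84.00000 = 6.00000
t=15: T_15 = 101.00000; y_15 − T_15 = 107 − 101.00000 = 6.00000
Mean deviation: (5.60000 + 6.00000 + 6.00000) / 3 = 5.867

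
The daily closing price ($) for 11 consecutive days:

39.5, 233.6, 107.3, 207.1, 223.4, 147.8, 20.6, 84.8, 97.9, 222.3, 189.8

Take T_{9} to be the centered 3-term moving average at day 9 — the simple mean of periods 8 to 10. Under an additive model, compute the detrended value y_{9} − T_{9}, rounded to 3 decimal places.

Trend T_9 = (84.8 + 97.9 + 222.3) / 3 = 405.0/3 = 135.00000
Detrended value: 97.9 − 135.00000 = -37.100

-37.100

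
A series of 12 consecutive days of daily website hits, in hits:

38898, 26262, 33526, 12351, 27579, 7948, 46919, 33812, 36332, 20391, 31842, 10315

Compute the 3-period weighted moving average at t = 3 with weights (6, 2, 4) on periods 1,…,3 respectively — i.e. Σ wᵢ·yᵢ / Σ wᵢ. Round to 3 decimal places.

35001.333

Weighted sum: 6·38898 + 2·26262 + 4·33526 = 233388 + 52524 + 134104 = 420016
Weight total: 6 + 2 + 4 = 12
WMA = 420016 / 12 = 35001.333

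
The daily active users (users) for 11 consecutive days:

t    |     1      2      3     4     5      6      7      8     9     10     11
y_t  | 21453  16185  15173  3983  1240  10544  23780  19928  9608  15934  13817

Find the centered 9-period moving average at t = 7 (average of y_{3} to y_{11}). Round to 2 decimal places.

Sum of periods 3–11: 15173 + 3983 + 1240 + 10544 + 23780 + 19928 + 9608 + 15934 + 13817 = 114007
Divide by 9: 114007 / 9 = 12667.44

12667.44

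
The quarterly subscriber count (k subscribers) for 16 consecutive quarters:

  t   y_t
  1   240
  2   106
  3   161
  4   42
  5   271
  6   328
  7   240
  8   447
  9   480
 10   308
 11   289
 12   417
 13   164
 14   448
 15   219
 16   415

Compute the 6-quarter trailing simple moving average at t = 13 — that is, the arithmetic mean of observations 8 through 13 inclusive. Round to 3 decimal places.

350.833

Sum of periods 8–13: 447 + 480 + 308 + 289 + 417 + 164 = 2105
Divide by 6: 2105 / 6 = 350.833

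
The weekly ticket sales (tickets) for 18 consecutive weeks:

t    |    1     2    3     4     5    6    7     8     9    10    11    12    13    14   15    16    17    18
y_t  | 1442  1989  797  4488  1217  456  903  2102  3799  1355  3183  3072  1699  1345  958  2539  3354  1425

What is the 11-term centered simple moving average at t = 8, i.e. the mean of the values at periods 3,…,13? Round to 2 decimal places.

2097.36

Sum of periods 3–13: 797 + 4488 + 1217 + 456 + 903 + 2102 + 3799 + 1355 + 3183 + 3072 + 1699 = 23071
Divide by 11: 23071 / 11 = 2097.36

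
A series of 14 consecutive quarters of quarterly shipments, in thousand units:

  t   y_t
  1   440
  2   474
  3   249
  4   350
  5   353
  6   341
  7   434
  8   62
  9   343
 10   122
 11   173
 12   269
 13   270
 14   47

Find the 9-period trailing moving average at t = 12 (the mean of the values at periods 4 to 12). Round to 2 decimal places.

271.89

Sum of periods 4–12: 350 + 353 + 341 + 434 + 62 + 343 + 122 + 173 + 269 = 2447
Divide by 9: 2447 / 9 = 271.89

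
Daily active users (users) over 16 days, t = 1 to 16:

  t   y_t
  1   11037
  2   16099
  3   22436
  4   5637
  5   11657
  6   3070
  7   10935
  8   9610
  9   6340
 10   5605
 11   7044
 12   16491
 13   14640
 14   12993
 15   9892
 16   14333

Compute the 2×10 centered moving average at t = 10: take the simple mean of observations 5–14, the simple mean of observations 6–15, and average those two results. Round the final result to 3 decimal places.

Sum over 5–14: 11657 + 3070 + 10935 + 9610 + 6340 + 5605 + 7044 + 16491 + 14640 + 12993 = 98385
Sum over 6–15: 3070 + 10935 + 9610 + 6340 + 5605 + 7044 + 16491 + 14640 + 12993 + 9892 = 96620
CMA at t=10 = (98385 + 96620) / (2·10) = 195005 / 20 = 9750.250

9750.250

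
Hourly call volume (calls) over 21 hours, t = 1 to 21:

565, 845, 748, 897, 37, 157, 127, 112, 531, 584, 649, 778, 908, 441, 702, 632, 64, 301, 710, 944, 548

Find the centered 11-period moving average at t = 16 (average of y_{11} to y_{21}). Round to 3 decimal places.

607.000

Sum of periods 11–21: 649 + 778 + 908 + 441 + 702 + 632 + 64 + 301 + 710 + 944 + 548 = 6677
Divide by 11: 6677 / 11 = 607.000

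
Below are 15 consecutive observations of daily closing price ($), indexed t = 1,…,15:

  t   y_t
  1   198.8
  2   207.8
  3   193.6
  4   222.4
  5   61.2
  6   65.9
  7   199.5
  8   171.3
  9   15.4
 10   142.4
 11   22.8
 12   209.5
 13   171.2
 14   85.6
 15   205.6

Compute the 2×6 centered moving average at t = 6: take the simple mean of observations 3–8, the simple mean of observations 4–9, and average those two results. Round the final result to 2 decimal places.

Sum over 3–8: 193.6 + 222.4 + 61.2 + 65.9 + 199.5 + 171.3 = 913.9
Sum over 4–9: 222.4 + 61.2 + 65.9 + 199.5 + 171.3 + 15.4 = 735.7
CMA at t=6 = (913.9 + 735.7) / (2·6) = 1649.6 / 12 = 137.47

137.47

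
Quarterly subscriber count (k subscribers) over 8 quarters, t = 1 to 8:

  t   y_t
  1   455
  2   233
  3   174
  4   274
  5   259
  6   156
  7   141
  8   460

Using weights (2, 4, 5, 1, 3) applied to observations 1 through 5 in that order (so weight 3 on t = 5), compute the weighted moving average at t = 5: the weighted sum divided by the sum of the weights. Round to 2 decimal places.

250.87

Weighted sum: 2·455 + 4·233 + 5·174 + 1·274 + 3·259 = 910 + 932 + 870 + 274 + 777 = 3763
Weight total: 2 + 4 + 5 + 1 + 3 = 15
WMA = 3763 / 15 = 250.87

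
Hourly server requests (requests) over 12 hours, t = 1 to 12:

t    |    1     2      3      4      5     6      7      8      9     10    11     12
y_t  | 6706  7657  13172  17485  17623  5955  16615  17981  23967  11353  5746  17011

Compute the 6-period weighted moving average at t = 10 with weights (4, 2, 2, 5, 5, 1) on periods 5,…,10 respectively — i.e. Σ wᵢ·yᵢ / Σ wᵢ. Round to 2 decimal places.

Weighted sum: 4·17623 + 2·5955 + 2·16615 + 5·17981 + 5·23967 + 1·11353 = 70492 + 11910 + 33230 + 89905 + 119835 + 11353 = 336725
Weight total: 4 + 2 + 2 + 5 + 5 + 1 = 19
WMA = 336725 / 19 = 17722.37

17722.37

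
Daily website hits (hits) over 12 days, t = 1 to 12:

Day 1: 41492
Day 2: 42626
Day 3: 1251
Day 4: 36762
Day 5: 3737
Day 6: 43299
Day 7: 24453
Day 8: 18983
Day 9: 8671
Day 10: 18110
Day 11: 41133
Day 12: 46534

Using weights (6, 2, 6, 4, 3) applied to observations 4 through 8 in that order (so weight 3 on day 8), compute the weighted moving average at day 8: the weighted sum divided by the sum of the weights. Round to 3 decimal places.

Weighted sum: 6·36762 + 2·3737 + 6·43299 + 4·24453 + 3·18983 = 220572 + 7474 + 259794 + 97812 + 56949 = 642601
Weight total: 6 + 2 + 6 + 4 + 3 = 21
WMA = 642601 / 21 = 30600.048

30600.048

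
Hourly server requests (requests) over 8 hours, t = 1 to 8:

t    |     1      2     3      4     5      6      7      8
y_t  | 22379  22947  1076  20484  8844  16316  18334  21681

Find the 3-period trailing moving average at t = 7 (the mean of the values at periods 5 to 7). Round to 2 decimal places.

14498.00

Sum of periods 5–7: 8844 + 16316 + 18334 = 43494
Divide by 3: 43494 / 3 = 14498.00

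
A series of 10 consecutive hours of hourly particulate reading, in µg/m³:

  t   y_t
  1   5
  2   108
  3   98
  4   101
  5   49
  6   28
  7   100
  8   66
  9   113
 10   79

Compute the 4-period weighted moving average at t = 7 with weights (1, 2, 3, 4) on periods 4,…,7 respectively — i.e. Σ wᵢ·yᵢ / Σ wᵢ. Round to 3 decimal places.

Weighted sum: 1·101 + 2·49 + 3·28 + 4·100 = 101 + 98 + 84 + 400 = 683
Weight total: 1 + 2 + 3 + 4 = 10
WMA = 683 / 10 = 68.300

68.300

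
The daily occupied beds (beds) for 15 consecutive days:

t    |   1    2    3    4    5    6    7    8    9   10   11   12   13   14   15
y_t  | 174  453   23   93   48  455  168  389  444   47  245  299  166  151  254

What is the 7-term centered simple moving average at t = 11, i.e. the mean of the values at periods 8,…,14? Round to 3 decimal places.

248.714

Sum of periods 8–14: 389 + 444 + 47 + 245 + 299 + 166 + 151 = 1741
Divide by 7: 1741 / 7 = 248.714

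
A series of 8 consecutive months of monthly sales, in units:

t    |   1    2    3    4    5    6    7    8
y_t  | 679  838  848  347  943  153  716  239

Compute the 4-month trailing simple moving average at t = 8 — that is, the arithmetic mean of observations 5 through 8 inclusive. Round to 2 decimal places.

Sum of periods 5–8: 943 + 153 + 716 + 239 = 2051
Divide by 4: 2051 / 4 = 512.75

512.75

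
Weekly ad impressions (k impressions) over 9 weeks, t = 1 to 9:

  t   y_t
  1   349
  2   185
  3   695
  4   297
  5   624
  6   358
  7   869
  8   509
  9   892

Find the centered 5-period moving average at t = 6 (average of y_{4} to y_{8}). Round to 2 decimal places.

Sum of periods 4–8: 297 + 624 + 358 + 869 + 509 = 2657
Divide by 5: 2657 / 5 = 531.40

531.40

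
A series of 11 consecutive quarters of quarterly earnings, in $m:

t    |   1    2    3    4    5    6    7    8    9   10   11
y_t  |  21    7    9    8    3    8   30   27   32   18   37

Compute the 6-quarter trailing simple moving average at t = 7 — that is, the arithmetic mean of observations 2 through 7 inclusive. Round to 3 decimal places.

Sum of periods 2–7: 7 + 9 + 8 + 3 + 8 + 30 = 65
Divide by 6: 65 / 6 = 10.833

10.833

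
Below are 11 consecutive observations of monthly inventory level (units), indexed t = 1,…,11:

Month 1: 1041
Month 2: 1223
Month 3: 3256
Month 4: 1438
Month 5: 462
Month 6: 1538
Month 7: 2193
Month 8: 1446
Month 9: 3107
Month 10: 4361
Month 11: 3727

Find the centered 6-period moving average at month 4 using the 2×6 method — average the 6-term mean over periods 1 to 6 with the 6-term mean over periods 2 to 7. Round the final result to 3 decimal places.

Sum over 1–6: 1041 + 1223 + 3256 + 1438 + 462 + 1538 = 8958
Sum over 2–7: 1223 + 3256 + 1438 + 462 + 1538 + 2193 = 10110
CMA at t=4 = (8958 + 10110) / (2·6) = 19068 / 12 = 1589.000

1589.000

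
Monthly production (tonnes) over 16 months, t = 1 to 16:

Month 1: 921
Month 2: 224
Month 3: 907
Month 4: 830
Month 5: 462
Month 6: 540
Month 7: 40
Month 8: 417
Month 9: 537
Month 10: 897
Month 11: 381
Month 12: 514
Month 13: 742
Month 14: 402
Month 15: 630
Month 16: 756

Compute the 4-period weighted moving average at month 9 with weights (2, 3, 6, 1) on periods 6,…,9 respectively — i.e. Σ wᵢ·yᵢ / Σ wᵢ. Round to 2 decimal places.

Weighted sum: 2·540 + 3·40 + 6·417 + 1·537 = 1080 + 120 + 2502 + 537 = 4239
Weight total: 2 + 3 + 6 + 1 = 12
WMA = 4239 / 12 = 353.25

353.25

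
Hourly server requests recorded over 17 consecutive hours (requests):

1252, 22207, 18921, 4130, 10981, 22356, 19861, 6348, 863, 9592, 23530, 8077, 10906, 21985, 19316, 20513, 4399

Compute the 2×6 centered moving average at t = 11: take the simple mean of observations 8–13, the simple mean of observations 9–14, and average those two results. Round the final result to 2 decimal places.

11189.08

Sum over 8–13: 6348 + 863 + 9592 + 23530 + 8077 + 10906 = 59316
Sum over 9–14: 863 + 9592 + 23530 + 8077 + 10906 + 21985 = 74953
CMA at t=11 = (59316 + 74953) / (2·6) = 134269 / 12 = 11189.08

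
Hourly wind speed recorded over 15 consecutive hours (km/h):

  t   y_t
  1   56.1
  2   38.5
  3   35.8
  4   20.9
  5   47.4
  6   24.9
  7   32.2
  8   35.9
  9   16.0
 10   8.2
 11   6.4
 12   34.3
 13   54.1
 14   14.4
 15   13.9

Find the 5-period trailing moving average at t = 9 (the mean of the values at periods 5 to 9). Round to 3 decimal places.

Sum of periods 5–9: 47.4 + 24.9 + 32.2 + 35.9 + 16.0 = 156.4
Divide by 5: 156.4 / 5 = 31.280

31.280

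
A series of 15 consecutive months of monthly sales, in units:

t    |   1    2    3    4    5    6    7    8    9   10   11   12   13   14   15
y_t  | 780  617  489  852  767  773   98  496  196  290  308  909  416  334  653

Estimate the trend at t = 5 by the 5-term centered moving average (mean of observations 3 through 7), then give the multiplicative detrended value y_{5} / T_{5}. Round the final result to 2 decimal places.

1.29

Trend T_5 = (489 + 852 + 767 + 773 + 98) / 5 = 2979/5 = 595.8000
Ratio to trend: 767 / 595.8000 = 1.29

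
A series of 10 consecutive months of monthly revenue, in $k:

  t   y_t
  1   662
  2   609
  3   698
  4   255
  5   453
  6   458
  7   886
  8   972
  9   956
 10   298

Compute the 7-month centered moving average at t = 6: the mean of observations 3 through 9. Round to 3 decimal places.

Sum of periods 3–9: 698 + 255 + 453 + 458 + 886 + 972 + 956 = 4678
Divide by 7: 4678 / 7 = 668.286

668.286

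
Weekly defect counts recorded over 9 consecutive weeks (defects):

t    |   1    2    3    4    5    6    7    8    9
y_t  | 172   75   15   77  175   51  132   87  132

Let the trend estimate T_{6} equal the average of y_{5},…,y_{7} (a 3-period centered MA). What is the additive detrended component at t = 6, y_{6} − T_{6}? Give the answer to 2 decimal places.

Trend T_6 = (175 + 51 + 132) / 3 = 358/3 = 119.3333
Detrended value: 51 − 119.3333 = -68.33

-68.33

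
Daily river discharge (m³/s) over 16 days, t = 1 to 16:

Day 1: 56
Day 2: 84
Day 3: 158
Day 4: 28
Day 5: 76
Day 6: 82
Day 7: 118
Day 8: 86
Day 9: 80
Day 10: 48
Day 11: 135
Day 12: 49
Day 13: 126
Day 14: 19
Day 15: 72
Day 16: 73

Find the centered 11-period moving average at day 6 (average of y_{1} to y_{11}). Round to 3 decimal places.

86.455

Sum of periods 1–11: 56 + 84 + 158 + 28 + 76 + 82 + 118 + 86 + 80 + 48 + 135 = 951
Divide by 11: 951 / 11 = 86.455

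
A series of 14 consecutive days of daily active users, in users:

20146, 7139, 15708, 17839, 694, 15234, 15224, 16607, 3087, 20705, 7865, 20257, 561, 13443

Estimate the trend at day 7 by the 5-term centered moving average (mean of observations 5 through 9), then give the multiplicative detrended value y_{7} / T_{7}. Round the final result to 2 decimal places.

1.50

Trend T_7 = (694 + 15234 + 15224 + 16607 + 3087) / 5 = 50846/5 = 10169.2000
Ratio to trend: 15224 / 10169.2000 = 1.50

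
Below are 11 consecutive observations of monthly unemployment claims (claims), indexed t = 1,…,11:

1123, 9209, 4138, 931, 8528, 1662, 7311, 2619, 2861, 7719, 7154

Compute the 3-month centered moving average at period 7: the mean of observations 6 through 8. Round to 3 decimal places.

3864.000

Sum of periods 6–8: 1662 + 7311 + 2619 = 11592
Divide by 3: 11592 / 3 = 3864.000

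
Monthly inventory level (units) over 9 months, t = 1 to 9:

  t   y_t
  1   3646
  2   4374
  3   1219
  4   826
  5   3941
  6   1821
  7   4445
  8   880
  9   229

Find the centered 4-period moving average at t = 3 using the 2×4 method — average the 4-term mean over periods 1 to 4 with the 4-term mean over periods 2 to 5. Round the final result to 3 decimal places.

2553.125

Sum over 1–4: 3646 + 4374 + 1219 + 826 = 10065
Sum over 2–5: 4374 + 1219 + 826 + 3941 = 10360
CMA at t=3 = (10065 + 10360) / (2·4) = 20425 / 8 = 2553.125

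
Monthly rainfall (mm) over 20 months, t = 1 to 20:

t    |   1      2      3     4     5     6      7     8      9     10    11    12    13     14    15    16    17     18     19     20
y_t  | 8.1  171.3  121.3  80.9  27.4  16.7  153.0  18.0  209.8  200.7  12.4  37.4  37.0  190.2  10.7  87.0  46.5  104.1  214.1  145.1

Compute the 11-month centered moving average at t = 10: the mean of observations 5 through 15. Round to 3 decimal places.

Sum of periods 5–15: 27.4 + 16.7 + 153.0 + 18.0 + 209.8 + 200.7 + 12.4 + 37.4 + 37.0 + 190.2 + 10.7 = 913.3
Divide by 11: 913.3 / 11 = 83.027

83.027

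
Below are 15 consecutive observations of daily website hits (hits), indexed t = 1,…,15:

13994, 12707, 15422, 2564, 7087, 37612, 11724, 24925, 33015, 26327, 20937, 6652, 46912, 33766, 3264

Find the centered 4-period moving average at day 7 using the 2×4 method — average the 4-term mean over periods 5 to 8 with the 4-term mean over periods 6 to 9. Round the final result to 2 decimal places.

Sum over 5–8: 7087 + 37612 + 11724 + 24925 = 81348
Sum over 6–9: 37612 + 11724 + 24925 + 33015 = 107276
CMA at t=7 = (81348 + 107276) / (2·4) = 188624 / 8 = 23578.00

23578.00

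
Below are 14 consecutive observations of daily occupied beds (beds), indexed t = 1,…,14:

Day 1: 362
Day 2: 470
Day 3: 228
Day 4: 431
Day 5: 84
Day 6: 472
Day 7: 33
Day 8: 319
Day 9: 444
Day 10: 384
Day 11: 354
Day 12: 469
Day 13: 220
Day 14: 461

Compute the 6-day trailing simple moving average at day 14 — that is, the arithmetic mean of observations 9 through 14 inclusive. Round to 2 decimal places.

388.67

Sum of periods 9–14: 444 + 384 + 354 + 469 + 220 + 461 = 2332
Divide by 6: 2332 / 6 = 388.67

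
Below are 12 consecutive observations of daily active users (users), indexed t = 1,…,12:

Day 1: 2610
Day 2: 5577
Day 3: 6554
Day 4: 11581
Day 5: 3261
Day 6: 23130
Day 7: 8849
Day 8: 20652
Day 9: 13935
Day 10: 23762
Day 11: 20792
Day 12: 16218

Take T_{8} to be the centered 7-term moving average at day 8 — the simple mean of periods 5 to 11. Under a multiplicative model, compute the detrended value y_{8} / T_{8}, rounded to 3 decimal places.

Trend T_8 = (3261 + 23130 + 8849 + 20652 + 13935 + 23762 + 20792) / 7 = 114381/7 = 16340.14286
Ratio to trend: 20652 / 16340.14286 = 1.264

1.264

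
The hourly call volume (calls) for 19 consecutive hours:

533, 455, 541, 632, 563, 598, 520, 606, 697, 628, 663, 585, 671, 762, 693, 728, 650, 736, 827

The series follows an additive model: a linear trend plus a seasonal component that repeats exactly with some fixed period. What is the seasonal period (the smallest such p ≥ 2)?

5

First differences y_{t+1} − y_t: -78, 86, 91, -69, 35, -78, 86, 91, -69, 35, -78, 86, …
The difference pattern repeats every 5 terms and not for any smaller step, so p = 5.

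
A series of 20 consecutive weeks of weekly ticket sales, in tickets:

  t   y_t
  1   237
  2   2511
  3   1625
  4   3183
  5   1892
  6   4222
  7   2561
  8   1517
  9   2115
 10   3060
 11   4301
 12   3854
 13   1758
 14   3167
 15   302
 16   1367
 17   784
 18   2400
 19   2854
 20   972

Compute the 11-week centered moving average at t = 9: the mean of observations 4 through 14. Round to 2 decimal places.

2875.45

Sum of periods 4–14: 3183 + 1892 + 4222 + 2561 + 1517 + 2115 + 3060 + 4301 + 3854 + 1758 + 3167 = 31630
Divide by 11: 31630 / 11 = 2875.45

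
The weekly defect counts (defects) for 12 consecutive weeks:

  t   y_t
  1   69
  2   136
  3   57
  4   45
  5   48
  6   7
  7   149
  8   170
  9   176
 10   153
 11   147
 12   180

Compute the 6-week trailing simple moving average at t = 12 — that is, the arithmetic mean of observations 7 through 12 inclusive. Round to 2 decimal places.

162.50

Sum of periods 7–12: 149 + 170 + 176 + 153 + 147 + 180 = 975
Divide by 6: 975 / 6 = 162.50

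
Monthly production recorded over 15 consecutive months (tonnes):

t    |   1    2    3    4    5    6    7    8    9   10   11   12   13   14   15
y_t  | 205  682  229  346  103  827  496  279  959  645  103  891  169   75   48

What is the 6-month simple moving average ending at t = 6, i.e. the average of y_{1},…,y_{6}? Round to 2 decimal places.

Sum of periods 1–6: 205 + 682 + 229 + 346 + 103 + 827 = 2392
Divide by 6: 2392 / 6 = 398.67

398.67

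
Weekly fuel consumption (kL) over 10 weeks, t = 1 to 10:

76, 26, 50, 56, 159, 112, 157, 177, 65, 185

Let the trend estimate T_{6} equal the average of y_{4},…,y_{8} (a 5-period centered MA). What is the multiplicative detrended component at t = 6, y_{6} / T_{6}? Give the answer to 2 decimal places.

Trend T_6 = (56 + 159 + 112 + 157 + 177) / 5 = 661/5 = 132.2000
Ratio to trend: 112 / 132.2000 = 0.85

0.85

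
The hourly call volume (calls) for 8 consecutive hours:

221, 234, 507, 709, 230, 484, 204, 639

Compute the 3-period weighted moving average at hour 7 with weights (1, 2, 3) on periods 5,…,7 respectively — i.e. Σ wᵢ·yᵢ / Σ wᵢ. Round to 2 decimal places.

Weighted sum: 1·230 + 2·484 + 3·204 = 230 + 968 + 612 = 1810
Weight total: 1 + 2 + 3 = 6
WMA = 1810 / 6 = 301.67

301.67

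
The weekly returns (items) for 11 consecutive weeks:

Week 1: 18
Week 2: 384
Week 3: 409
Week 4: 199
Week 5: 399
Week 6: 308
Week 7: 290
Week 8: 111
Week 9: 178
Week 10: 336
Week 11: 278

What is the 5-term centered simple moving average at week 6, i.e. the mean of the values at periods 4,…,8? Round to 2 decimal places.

261.40

Sum of periods 4–8: 199 + 399 + 308 + 290 + 111 = 1307
Divide by 5: 1307 / 5 = 261.40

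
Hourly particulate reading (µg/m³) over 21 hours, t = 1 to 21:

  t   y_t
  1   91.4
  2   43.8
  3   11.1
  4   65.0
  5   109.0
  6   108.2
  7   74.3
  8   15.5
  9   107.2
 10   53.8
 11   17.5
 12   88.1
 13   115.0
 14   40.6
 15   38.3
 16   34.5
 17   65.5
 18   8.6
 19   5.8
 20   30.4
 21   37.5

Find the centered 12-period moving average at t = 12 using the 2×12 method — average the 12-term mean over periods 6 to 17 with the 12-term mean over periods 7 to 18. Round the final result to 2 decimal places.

59.06

Sum over 6–17: 108.2 + 74.3 + 15.5 + 107.2 + 53.8 + 17.5 + 88.1 + 115.0 + 40.6 + 38.3 + 34.5 + 65.5 = 758.5
Sum over 7–18: 74.3 + 15.5 + 107.2 + 53.8 + 17.5 + 88.1 + 115.0 + 40.6 + 38.3 + 34.5 + 65.5 + 8.6 = 658.9
CMA at t=12 = (758.5 + 658.9) / (2·12) = 1417.4 / 24 = 59.06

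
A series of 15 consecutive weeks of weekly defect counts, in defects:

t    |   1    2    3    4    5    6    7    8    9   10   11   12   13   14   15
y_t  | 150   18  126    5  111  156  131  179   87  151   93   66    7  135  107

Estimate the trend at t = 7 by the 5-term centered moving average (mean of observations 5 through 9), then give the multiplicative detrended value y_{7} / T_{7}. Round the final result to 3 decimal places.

Trend T_7 = (111 + 156 + 131 + 179 + 87) / 5 = 664/5 = 132.80000
Ratio to trend: 131 / 132.80000 = 0.986

0.986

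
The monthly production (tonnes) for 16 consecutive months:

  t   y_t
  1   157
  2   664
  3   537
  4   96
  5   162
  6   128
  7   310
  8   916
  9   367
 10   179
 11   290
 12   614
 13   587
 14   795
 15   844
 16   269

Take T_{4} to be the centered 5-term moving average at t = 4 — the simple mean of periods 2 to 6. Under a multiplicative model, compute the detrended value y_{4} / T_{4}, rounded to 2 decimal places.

0.30

Trend T_4 = (664 + 537 + 96 + 162 + 128) / 5 = 1587/5 = 317.4000
Ratio to trend: 96 / 317.4000 = 0.30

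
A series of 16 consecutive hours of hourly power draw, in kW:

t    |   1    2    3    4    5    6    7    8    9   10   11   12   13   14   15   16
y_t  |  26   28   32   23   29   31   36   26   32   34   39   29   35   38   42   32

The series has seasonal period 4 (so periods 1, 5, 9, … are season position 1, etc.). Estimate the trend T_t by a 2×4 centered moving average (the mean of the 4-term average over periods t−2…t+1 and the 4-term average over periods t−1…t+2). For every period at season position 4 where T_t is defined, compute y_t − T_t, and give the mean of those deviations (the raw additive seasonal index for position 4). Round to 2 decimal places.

-5.58

Season position 4 occurs at t = 4, 8, 12 (where T_t is defined).
t=4: T_4 = 28.3750; y_4 − T_4 = 23 − 28.3750 = -5.3750
t=8: T_8 = 31.6250; y_8 − T_8 = 26 − 31.6250 = -5.6250
t=12: T_12 = 34.7500; y_12 − T_12 = 29 − 34.7500 = -5.7500
Mean deviation: (-5.3750 + -5.6250 + -5.7500) / 3 = -5.58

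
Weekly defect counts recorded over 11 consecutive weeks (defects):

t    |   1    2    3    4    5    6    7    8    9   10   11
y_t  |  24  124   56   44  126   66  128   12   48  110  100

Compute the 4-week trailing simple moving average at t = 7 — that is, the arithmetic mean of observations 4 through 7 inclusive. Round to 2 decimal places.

91.00

Sum of periods 4–7: 44 + 126 + 66 + 128 = 364
Divide by 4: 364 / 4 = 91.00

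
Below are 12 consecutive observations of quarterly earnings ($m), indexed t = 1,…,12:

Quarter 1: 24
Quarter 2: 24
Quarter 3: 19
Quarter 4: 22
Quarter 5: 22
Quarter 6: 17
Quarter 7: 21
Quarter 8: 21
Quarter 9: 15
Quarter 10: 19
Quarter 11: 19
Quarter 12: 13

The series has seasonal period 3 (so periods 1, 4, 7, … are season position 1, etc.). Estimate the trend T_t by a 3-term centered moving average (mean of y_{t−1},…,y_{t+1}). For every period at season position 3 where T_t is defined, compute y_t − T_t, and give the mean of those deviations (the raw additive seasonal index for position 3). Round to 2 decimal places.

Season position 3 occurs at t = 3, 6, 9 (where T_t is defined).
t=3: T_3 = 21.6667; y_3 − T_3 = 19 − 21.6667 = -2.6667
t=6: T_6 = 20.0000; y_6 − T_6 = 17 − 20.0000 = -3.0000
t=9: T_9 = 18.3333; y_9 − T_9 = 15 − 18.3333 = -3.3333
Mean deviation: (-2.6667 + -3.0000 + -3.3333) / 3 = -3.00

-3.00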